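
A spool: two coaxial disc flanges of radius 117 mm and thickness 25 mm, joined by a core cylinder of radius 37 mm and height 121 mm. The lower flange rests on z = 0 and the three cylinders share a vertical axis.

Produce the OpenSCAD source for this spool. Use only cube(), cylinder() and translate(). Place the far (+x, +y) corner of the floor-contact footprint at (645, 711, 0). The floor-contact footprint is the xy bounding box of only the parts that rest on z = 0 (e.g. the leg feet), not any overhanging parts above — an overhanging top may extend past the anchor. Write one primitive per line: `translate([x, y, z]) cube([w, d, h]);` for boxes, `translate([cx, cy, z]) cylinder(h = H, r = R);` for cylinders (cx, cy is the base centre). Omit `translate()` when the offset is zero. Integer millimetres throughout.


translate([528, 594, 0]) cylinder(h = 25, r = 117);
translate([528, 594, 25]) cylinder(h = 121, r = 37);
translate([528, 594, 146]) cylinder(h = 25, r = 117);


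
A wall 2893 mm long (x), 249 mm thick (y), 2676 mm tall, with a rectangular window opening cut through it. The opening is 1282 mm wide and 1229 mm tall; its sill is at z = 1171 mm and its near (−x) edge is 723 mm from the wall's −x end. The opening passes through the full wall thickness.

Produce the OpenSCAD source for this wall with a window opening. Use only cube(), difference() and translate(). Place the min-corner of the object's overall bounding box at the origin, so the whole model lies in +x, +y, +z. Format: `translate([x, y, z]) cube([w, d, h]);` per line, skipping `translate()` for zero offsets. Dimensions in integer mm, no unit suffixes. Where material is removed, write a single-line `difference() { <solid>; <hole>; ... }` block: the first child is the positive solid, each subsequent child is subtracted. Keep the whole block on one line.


difference() { cube([2893, 249, 2676]); translate([723, 0, 1171]) cube([1282, 249, 1229]); }


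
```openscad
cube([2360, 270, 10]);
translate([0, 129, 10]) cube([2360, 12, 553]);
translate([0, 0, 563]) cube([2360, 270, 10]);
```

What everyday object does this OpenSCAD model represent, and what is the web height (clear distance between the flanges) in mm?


An I-beam. The web height is 553 mm.

Two wide flanges with a thin centred web — an I-beam. Overall 573 mm minus two 10 mm flanges gives a web of 573 − 2·10 = 553 mm.


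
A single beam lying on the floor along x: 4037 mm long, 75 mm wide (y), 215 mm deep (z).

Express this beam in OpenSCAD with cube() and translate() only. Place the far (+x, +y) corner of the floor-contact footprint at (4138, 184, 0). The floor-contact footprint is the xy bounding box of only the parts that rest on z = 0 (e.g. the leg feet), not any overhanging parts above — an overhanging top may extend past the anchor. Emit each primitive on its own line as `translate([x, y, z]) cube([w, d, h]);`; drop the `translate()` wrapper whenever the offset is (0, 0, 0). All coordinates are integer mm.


translate([101, 109, 0]) cube([4037, 75, 215]);


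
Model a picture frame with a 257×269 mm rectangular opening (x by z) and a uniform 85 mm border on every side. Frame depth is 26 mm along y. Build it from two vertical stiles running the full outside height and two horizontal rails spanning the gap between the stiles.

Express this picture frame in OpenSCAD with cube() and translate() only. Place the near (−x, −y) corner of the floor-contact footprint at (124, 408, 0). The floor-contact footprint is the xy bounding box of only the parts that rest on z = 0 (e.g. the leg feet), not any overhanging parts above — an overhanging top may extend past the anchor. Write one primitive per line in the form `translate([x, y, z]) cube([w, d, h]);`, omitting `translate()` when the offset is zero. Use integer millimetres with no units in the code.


translate([124, 408, 0]) cube([85, 26, 439]);
translate([466, 408, 0]) cube([85, 26, 439]);
translate([209, 408, 0]) cube([257, 26, 85]);
translate([209, 408, 354]) cube([257, 26, 85]);


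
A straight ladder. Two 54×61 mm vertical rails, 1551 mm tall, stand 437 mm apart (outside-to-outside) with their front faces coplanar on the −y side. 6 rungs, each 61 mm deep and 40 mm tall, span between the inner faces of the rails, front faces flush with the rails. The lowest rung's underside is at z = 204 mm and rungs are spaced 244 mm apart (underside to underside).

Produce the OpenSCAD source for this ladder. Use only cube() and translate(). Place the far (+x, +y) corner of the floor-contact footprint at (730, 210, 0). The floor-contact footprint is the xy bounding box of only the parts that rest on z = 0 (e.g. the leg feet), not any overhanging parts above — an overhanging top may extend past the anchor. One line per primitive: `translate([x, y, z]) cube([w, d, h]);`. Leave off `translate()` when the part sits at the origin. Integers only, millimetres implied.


translate([293, 149, 0]) cube([54, 61, 1551]);
translate([676, 149, 0]) cube([54, 61, 1551]);
translate([347, 149, 204]) cube([329, 61, 40]);
translate([347, 149, 448]) cube([329, 61, 40]);
translate([347, 149, 692]) cube([329, 61, 40]);
translate([347, 149, 936]) cube([329, 61, 40]);
translate([347, 149, 1180]) cube([329, 61, 40]);
translate([347, 149, 1424]) cube([329, 61, 40]);


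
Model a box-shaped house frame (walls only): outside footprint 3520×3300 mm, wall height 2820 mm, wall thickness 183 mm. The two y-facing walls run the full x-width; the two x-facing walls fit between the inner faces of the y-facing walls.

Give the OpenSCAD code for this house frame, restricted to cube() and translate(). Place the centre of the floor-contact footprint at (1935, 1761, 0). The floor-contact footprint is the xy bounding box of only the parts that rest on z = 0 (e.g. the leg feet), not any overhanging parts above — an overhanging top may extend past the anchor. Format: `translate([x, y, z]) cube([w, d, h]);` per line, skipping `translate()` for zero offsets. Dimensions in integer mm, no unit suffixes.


translate([175, 111, 0]) cube([3520, 183, 2820]);
translate([175, 3228, 0]) cube([3520, 183, 2820]);
translate([175, 294, 0]) cube([183, 2934, 2820]);
translate([3512, 294, 0]) cube([183, 2934, 2820]);


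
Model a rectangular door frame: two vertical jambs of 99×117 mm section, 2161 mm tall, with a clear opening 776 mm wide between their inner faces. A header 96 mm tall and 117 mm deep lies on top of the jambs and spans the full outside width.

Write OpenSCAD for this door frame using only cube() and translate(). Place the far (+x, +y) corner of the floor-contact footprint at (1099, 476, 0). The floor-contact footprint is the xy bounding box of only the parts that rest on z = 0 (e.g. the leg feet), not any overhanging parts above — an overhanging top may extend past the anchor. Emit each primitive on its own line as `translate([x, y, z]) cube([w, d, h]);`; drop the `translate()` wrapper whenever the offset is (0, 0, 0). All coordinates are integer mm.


translate([125, 359, 0]) cube([99, 117, 2161]);
translate([1000, 359, 0]) cube([99, 117, 2161]);
translate([125, 359, 2161]) cube([974, 117, 96]);


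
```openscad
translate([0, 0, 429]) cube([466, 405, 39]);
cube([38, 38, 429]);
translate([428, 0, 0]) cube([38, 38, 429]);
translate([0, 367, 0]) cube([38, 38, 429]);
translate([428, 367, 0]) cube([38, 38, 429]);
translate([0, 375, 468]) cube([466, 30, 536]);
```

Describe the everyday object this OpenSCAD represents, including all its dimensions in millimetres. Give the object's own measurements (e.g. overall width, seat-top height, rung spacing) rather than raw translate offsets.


A chair. The seat is a 466×405×39 mm slab with its top at z = 468 mm, on four 38×38 mm corner legs (flush with the seat edges, standing on z = 0). A flat backrest 30 mm thick, 536 mm tall, spans the full seat width and rises from the seat top along its +y edge, rear face flush with the rear of the seat.


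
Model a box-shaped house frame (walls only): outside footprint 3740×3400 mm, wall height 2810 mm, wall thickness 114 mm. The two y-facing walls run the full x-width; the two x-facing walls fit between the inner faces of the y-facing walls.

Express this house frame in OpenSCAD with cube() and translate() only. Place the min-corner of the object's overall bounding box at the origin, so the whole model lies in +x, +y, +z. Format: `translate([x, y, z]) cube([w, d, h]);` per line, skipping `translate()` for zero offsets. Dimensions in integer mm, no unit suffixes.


cube([3740, 114, 2810]);
translate([0, 3286, 0]) cube([3740, 114, 2810]);
translate([0, 114, 0]) cube([114, 3172, 2810]);
translate([3626, 114, 0]) cube([114, 3172, 2810]);


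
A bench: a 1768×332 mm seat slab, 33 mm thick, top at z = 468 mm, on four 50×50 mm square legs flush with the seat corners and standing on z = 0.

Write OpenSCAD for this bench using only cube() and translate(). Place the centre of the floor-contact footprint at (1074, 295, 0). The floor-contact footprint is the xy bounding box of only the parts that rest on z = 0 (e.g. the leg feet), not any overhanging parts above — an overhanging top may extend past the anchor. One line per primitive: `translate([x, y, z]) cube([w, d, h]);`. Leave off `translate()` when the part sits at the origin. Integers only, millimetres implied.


translate([190, 129, 435]) cube([1768, 332, 33]);
translate([190, 129, 0]) cube([50, 50, 435]);
translate([190, 411, 0]) cube([50, 50, 435]);
translate([1908, 129, 0]) cube([50, 50, 435]);
translate([1908, 411, 0]) cube([50, 50, 435]);


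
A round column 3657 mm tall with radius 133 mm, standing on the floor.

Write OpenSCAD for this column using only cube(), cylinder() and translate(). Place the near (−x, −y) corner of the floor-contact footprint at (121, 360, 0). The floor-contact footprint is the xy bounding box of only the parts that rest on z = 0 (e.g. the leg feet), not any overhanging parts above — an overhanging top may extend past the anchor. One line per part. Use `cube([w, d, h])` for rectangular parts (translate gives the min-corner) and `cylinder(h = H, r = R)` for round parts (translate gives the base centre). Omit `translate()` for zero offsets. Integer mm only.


translate([254, 493, 0]) cylinder(h = 3657, r = 133);


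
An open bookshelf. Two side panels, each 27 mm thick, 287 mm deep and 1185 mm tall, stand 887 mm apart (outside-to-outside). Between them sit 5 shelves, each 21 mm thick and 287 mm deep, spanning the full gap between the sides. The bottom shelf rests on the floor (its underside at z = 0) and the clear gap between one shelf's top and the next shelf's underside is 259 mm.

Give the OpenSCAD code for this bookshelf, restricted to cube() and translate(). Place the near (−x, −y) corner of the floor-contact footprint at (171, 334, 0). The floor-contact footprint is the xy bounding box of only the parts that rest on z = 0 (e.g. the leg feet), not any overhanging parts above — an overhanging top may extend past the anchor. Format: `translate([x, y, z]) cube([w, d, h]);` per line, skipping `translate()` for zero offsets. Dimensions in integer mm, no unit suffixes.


translate([171, 334, 0]) cube([27, 287, 1185]);
translate([1031, 334, 0]) cube([27, 287, 1185]);
translate([198, 334, 0]) cube([833, 287, 21]);
translate([198, 334, 280]) cube([833, 287, 21]);
translate([198, 334, 560]) cube([833, 287, 21]);
translate([198, 334, 840]) cube([833, 287, 21]);
translate([198, 334, 1120]) cube([833, 287, 21]);


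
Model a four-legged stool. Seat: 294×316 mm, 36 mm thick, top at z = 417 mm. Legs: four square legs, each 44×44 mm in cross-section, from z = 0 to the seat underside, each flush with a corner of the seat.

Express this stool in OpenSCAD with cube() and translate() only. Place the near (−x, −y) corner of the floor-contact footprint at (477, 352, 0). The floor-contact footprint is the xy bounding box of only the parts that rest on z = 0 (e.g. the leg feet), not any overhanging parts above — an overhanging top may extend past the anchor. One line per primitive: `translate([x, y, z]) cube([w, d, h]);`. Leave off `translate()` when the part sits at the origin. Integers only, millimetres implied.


// leg_h = 417 - 36 = 381
translate([477, 352, 381]) cube([294, 316, 36]);
translate([477, 352, 0]) cube([44, 44, 381]);
translate([727, 352, 0]) cube([44, 44, 381]);
translate([477, 624, 0]) cube([44, 44, 381]);
translate([727, 624, 0]) cube([44, 44, 381]);


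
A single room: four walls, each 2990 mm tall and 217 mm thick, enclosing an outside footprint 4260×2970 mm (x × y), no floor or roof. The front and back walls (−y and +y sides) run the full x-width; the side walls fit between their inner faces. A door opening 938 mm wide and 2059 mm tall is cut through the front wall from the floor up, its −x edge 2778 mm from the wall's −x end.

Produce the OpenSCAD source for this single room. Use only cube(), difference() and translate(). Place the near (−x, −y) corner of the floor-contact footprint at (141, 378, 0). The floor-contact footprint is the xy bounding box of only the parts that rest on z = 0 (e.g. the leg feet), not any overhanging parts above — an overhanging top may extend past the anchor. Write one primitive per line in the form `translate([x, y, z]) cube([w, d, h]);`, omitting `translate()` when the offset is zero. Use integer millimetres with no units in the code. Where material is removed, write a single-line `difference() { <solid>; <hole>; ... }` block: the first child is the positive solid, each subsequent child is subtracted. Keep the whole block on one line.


difference() { translate([141, 378, 0]) cube([4260, 217, 2990]); translate([2919, 378, 0]) cube([938, 217, 2059]); }
translate([141, 3131, 0]) cube([4260, 217, 2990]);
translate([141, 595, 0]) cube([217, 2536, 2990]);
translate([4184, 595, 0]) cube([217, 2536, 2990]);


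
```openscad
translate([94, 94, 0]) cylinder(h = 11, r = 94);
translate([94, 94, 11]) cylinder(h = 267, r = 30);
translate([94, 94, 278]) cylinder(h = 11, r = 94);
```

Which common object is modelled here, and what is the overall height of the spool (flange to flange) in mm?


A spool. The overall height is 289 mm.

Three coaxial cylinders, large–small–large — a spool. Two 11 mm flanges and a 267 mm core give 11 + 267 + 11 = 289 mm.


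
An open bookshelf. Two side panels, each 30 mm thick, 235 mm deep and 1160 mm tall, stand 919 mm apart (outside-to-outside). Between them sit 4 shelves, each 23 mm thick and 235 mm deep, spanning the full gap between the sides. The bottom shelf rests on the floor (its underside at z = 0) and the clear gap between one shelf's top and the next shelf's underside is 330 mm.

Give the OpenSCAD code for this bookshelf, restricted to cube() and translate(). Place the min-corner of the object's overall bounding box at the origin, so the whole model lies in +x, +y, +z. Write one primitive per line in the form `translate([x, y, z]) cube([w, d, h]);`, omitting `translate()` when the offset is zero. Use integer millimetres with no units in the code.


cube([30, 235, 1160]);
translate([889, 0, 0]) cube([30, 235, 1160]);
translate([30, 0, 0]) cube([859, 235, 23]);
translate([30, 0, 353]) cube([859, 235, 23]);
translate([30, 0, 706]) cube([859, 235, 23]);
translate([30, 0, 1059]) cube([859, 235, 23]);


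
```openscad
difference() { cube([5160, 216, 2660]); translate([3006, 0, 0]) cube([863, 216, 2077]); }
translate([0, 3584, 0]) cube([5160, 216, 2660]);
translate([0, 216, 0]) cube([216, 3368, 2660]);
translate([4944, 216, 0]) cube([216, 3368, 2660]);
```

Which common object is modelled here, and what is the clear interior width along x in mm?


A single room. The interior width is 4728 mm.

Four walls enclosing a rectangle with a door in the front wall — a room. Outside width 5160 minus two 216 mm walls gives 4728 mm.


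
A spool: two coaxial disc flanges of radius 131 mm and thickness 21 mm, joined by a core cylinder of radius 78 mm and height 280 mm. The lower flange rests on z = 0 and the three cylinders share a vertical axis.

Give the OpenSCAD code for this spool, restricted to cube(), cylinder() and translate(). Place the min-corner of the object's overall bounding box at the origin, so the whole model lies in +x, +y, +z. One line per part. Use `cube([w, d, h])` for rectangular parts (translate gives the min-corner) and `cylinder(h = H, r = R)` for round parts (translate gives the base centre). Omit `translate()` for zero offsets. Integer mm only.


translate([131, 131, 0]) cylinder(h = 21, r = 131);
translate([131, 131, 21]) cylinder(h = 280, r = 78);
translate([131, 131, 301]) cylinder(h = 21, r = 131);


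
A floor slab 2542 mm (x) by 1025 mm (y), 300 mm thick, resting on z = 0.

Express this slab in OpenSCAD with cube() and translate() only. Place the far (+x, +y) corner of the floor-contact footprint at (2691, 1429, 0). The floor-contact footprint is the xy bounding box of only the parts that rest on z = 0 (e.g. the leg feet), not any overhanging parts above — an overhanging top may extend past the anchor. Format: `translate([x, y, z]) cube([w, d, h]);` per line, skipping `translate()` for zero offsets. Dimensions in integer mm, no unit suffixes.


translate([149, 404, 0]) cube([2542, 1025, 300]);


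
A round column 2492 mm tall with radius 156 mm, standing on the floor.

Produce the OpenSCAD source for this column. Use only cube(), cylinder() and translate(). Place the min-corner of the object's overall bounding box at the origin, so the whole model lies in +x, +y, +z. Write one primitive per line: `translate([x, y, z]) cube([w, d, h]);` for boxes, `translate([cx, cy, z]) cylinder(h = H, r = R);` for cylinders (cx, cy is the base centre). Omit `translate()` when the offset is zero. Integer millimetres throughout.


translate([156, 156, 0]) cylinder(h = 2492, r = 156);


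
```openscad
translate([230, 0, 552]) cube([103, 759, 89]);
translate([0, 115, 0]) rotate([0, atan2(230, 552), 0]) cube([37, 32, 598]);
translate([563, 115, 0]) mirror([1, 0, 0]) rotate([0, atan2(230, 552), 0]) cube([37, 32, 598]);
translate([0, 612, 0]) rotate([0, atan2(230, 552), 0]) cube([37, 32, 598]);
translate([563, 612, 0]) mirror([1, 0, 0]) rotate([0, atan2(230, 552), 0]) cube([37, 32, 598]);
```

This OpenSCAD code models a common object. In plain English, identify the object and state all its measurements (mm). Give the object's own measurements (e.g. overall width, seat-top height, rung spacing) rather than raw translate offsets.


A sawhorse. A 103×759×89 mm beam (x, y, z) sits on two A-frame leg pairs. Each pair is two raked legs of 37×32 mm section (32 mm along y) splaying symmetrically in x. Each leg rises 552 mm vertically over 230 mm of horizontal reach and is 598 mm long along its own axis. Every leg's outer bottom edge rests on the floor and its outer top edge meets a bottom edge of the beam — the left legs (tilting toward +x) meet the beam's −x bottom edge, the right legs (their mirror images, tilting toward −x) meet its +x bottom edge — so the leg tops tuck under the beam, the beam's underside is 552 mm above the floor, and the feet are 563 mm apart outside-to-outside with the beam centred between them. The two leg pairs are set in 115 mm from either end of the beam.


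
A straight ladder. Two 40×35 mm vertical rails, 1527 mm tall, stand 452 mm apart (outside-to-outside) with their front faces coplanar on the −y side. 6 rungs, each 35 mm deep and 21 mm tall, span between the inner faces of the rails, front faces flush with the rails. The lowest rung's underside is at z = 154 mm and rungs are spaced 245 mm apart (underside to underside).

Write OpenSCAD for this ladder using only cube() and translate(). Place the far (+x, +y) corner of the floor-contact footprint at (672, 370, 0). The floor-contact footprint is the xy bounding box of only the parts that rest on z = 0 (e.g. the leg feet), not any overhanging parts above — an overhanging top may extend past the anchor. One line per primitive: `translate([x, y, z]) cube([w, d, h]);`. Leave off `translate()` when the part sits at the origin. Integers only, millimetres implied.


translate([220, 335, 0]) cube([40, 35, 1527]);
translate([632, 335, 0]) cube([40, 35, 1527]);
translate([260, 335, 154]) cube([372, 35, 21]);
translate([260, 335, 399]) cube([372, 35, 21]);
translate([260, 335, 644]) cube([372, 35, 21]);
translate([260, 335, 889]) cube([372, 35, 21]);
translate([260, 335, 1134]) cube([372, 35, 21]);
translate([260, 335, 1379]) cube([372, 35, 21]);


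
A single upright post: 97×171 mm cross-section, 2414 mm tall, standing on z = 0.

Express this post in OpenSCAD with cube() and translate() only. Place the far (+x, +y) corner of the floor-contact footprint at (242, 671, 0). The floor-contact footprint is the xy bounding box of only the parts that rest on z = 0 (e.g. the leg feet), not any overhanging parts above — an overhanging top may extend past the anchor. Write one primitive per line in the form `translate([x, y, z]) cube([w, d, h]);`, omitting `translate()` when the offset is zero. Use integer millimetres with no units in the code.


translate([145, 500, 0]) cube([97, 171, 2414]);


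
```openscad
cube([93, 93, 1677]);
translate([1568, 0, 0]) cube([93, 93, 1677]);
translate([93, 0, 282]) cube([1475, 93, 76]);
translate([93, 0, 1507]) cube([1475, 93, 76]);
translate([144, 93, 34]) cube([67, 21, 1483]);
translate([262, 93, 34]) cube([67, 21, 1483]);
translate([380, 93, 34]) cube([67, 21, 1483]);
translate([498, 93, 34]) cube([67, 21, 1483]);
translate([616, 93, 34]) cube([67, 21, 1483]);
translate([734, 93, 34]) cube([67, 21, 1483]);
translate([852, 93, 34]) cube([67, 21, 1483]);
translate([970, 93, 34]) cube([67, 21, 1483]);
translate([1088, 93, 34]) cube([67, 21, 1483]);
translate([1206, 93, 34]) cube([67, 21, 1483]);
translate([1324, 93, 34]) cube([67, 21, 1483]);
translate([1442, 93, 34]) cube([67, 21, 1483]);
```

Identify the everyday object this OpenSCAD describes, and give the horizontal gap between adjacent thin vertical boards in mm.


A fence section. The picket gap is 51 mm.

Two posts, two rails, 12 pickets — a fence section. Span 1475 mm holds 12 pickets of 67 mm with 13 equal gaps: ⌊(1475 − 12·67) / 13⌋ = 51 mm.


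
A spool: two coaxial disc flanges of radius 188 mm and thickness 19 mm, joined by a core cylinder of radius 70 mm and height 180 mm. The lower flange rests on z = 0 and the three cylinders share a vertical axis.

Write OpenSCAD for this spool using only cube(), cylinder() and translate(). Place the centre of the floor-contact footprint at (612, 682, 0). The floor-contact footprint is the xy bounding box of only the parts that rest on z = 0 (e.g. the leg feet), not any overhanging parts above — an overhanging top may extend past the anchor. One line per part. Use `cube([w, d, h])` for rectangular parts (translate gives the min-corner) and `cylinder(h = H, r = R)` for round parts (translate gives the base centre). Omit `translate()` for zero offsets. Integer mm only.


translate([612, 682, 0]) cylinder(h = 19, r = 188);
translate([612, 682, 19]) cylinder(h = 180, r = 70);
translate([612, 682, 199]) cylinder(h = 19, r = 188);


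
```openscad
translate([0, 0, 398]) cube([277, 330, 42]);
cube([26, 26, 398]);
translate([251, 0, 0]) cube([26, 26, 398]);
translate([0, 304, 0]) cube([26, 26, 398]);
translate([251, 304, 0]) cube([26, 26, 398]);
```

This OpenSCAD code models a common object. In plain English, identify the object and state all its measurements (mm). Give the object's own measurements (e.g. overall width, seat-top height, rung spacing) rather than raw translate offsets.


A simple wooden stool: a rectangular seat 277 mm (x) by 330 mm (y), 42 mm thick, top face at z = 440 mm, on four square legs, each 26×26 mm in cross-section. The legs rest on z = 0, each flush with a corner of the seat.


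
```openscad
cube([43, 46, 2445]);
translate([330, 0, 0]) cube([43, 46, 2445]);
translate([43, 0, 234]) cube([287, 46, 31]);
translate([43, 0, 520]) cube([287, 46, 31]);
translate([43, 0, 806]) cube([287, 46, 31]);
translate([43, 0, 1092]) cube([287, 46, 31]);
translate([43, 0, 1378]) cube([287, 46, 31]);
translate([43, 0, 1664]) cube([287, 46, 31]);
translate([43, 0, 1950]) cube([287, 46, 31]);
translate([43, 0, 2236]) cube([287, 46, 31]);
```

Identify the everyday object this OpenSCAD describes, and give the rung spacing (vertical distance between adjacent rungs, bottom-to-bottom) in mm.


A ladder. The rung spacing is 286 mm.

Two tall 43×46 posts with 8 short bars between them — a ladder. Adjacent rungs sit at z = 234 and z = 520, so the spacing is 520 − 234 = 286 mm.


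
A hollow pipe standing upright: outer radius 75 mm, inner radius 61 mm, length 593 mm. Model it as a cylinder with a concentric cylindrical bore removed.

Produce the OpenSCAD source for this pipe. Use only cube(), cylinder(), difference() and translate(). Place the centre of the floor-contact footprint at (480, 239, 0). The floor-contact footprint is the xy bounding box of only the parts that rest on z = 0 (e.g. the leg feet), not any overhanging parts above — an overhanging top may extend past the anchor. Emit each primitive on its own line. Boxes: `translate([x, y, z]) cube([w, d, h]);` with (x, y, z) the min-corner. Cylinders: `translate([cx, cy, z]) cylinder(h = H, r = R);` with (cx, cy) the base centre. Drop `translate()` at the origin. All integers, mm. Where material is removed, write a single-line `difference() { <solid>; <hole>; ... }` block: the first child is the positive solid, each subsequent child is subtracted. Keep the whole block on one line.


difference() { translate([480, 239, 0]) cylinder(h = 593, r = 75); translate([480, 239, 0]) cylinder(h = 593, r = 61); }


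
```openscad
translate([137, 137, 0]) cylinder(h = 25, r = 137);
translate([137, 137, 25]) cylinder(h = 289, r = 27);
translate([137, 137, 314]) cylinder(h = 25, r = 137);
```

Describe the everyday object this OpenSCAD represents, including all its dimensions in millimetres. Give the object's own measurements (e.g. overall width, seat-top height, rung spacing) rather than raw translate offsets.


A spool: two coaxial disc flanges of radius 137 mm and thickness 25 mm, joined by a core cylinder of radius 27 mm and height 289 mm. The lower flange rests on z = 0 and the three cylinders share a vertical axis.


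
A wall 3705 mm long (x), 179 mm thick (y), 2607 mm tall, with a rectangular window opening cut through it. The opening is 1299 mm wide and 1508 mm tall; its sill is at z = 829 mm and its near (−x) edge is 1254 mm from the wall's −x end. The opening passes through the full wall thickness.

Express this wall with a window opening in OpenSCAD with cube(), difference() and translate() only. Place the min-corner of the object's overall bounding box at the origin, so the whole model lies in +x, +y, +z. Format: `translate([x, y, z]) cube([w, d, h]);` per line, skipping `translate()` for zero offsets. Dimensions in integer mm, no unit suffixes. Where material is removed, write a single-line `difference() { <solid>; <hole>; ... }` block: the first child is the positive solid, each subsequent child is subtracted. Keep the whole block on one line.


difference() { cube([3705, 179, 2607]); translate([1254, 0, 829]) cube([1299, 179, 1508]); }


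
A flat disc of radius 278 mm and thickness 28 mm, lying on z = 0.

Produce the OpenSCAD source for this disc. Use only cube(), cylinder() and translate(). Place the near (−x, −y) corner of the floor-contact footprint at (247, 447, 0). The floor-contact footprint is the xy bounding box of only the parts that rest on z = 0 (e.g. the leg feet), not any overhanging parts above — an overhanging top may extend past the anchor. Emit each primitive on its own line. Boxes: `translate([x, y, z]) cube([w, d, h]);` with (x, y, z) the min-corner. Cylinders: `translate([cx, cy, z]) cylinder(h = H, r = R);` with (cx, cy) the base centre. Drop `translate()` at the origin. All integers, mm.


translate([525, 725, 0]) cylinder(h = 28, r = 278);


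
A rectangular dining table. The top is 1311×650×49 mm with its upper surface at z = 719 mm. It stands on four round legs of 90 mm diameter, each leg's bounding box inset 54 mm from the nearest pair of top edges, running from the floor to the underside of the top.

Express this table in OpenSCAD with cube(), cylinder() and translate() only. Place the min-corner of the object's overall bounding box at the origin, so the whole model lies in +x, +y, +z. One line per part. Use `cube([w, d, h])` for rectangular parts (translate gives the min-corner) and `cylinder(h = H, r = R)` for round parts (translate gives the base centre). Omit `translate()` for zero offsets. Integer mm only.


// leg_h = 719 - 49 = 670
translate([0, 0, 670]) cube([1311, 650, 49]);
translate([99, 99, 0]) cylinder(h = 670, r = 45);
translate([1212, 99, 0]) cylinder(h = 670, r = 45);
translate([99, 551, 0]) cylinder(h = 670, r = 45);
translate([1212, 551, 0]) cylinder(h = 670, r = 45);


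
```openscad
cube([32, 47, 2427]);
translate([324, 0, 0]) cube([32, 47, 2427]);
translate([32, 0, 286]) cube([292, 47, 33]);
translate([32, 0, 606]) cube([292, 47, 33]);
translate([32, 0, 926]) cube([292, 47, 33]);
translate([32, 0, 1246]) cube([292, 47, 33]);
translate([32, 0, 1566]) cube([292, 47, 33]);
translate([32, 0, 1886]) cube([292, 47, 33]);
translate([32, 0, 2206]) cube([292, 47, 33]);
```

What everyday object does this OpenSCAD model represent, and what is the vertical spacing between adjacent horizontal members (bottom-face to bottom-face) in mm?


A ladder. The rung spacing is 320 mm.

Two tall 32×47 posts with 7 short bars between them — a ladder. Adjacent rungs sit at z = 286 and z = 606, so the spacing is 606 − 286 = 320 mm.


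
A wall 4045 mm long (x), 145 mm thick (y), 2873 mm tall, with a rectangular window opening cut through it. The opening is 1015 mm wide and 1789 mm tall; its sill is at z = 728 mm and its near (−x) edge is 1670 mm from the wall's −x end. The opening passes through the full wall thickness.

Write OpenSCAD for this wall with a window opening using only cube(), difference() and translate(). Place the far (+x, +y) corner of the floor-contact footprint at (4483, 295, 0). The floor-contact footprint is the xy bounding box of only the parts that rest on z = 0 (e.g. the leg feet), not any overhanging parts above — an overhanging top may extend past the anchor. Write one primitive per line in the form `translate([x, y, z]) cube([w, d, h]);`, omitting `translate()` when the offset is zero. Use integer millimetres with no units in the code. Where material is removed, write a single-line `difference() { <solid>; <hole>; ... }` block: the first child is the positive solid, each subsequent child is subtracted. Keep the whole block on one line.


difference() { translate([438, 150, 0]) cube([4045, 145, 2873]); translate([2108, 150, 728]) cube([1015, 145, 1789]); }


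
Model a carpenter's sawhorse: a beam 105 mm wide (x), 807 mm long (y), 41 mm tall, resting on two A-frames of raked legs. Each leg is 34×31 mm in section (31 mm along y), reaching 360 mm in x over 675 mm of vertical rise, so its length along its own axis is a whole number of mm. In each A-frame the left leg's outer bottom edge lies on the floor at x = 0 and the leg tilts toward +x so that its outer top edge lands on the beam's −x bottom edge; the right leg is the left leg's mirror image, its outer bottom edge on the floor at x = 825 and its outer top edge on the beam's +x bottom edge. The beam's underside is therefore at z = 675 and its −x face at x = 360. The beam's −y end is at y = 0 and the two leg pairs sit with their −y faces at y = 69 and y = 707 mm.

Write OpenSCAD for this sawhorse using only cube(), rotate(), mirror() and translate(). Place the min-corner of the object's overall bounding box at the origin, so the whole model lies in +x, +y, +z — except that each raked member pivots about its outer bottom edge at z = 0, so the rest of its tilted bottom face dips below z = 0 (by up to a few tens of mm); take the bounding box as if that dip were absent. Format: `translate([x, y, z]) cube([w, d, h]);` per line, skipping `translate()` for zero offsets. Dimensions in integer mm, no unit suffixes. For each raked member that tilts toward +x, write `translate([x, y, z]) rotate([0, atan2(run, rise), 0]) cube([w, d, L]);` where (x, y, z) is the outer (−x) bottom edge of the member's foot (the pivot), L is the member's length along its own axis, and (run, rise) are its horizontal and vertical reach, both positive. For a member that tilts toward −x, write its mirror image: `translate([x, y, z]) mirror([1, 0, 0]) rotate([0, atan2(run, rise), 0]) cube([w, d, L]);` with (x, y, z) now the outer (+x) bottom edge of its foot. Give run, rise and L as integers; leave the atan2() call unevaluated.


// leg length = √(360² + 675²) = 765
// right-leg outer foot x = 2·360 + 105 = 825
// beam min-corner = (360, 0, 675)
translate([360, 0, 675]) cube([105, 807, 41]);
translate([0, 69, 0]) rotate([0, atan2(360, 675), 0]) cube([34, 31, 765]);
translate([825, 69, 0]) mirror([1, 0, 0]) rotate([0, atan2(360, 675), 0]) cube([34, 31, 765]);
translate([0, 707, 0]) rotate([0, atan2(360, 675), 0]) cube([34, 31, 765]);
translate([825, 707, 0]) mirror([1, 0, 0]) rotate([0, atan2(360, 675), 0]) cube([34, 31, 765]);


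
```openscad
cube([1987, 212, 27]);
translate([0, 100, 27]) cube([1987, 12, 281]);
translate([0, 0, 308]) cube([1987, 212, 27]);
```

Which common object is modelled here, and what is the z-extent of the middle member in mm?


An I-beam. The web height is 281 mm.

Two wide flanges with a thin centred web — an I-beam. Overall 335 mm minus two 27 mm flanges gives a web of 335 − 2·27 = 281 mm.


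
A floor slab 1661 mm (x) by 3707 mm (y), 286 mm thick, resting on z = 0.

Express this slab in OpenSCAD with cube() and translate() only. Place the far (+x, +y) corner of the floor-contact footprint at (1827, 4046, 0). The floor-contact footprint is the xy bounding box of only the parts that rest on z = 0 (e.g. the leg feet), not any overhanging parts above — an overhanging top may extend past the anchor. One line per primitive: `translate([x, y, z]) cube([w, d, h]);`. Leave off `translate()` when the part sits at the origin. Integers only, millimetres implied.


translate([166, 339, 0]) cube([1661, 3707, 286]);


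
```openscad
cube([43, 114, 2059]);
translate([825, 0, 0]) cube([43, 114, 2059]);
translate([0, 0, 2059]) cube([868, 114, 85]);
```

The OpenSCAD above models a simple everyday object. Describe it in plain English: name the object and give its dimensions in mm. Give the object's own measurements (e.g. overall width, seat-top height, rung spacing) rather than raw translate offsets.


A door frame. The clear opening is 782 mm wide and 2059 mm high. Two 43 mm wide jambs, 114 mm deep, stand either side of the opening from the floor to the top of the opening. A 85 mm thick head sits across the top of both jambs, spanning the full outside width of the frame.


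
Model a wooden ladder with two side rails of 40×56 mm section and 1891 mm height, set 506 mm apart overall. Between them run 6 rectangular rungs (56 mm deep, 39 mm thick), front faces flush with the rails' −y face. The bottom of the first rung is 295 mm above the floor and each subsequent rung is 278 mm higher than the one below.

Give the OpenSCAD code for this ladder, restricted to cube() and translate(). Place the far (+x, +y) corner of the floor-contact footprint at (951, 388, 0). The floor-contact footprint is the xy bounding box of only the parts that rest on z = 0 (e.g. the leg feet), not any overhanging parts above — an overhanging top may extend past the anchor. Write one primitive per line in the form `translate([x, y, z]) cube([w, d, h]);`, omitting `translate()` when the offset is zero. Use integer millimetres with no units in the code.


translate([445, 332, 0]) cube([40, 56, 1891]);
translate([911, 332, 0]) cube([40, 56, 1891]);
translate([485, 332, 295]) cube([426, 56, 39]);
translate([485, 332, 573]) cube([426, 56, 39]);
translate([485, 332, 851]) cube([426, 56, 39]);
translate([485, 332, 1129]) cube([426, 56, 39]);
translate([485, 332, 1407]) cube([426, 56, 39]);
translate([485, 332, 1685]) cube([426, 56, 39]);


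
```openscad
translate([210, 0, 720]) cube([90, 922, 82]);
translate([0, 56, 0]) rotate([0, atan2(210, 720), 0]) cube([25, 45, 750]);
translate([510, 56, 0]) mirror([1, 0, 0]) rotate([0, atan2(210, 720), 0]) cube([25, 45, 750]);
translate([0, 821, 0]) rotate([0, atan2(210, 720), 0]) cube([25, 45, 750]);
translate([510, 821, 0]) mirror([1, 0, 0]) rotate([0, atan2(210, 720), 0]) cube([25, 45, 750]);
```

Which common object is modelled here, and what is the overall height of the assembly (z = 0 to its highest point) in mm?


A sawhorse. The overall height is 802 mm.

A beam across two mirrored pairs of raked legs — a sawhorse. The beam's underside is at z = 720 (matching the legs' vertical rise in atan2(210, 720)) and the beam is 82 mm tall, so its top is at 720 + 82 = 802 mm. The raked legs top out at the beam's underside, so that is the highest point.


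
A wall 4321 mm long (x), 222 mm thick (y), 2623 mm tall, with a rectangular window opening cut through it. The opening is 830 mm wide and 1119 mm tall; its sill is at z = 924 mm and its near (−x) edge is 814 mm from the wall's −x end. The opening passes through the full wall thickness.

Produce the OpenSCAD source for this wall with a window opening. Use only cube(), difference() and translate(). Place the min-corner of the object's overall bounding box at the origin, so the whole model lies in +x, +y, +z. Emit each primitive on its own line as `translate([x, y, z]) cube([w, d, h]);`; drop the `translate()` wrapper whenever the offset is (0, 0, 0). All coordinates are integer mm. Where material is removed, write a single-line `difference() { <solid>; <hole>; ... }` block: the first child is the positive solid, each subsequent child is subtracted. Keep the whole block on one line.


difference() { cube([4321, 222, 2623]); translate([814, 0, 924]) cube([830, 222, 1119]); }


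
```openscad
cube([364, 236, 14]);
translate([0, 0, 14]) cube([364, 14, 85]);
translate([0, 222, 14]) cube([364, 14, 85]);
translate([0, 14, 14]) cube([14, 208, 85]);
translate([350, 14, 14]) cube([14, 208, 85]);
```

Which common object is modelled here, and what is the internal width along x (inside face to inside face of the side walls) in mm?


An open box. The internal width is 336 mm.

A 364×236 base slab with four walls standing on it — an open box. The base is 364 mm wide and the walls are 14 mm thick, so the internal width is 364 − 2 × 14 = 336 mm.


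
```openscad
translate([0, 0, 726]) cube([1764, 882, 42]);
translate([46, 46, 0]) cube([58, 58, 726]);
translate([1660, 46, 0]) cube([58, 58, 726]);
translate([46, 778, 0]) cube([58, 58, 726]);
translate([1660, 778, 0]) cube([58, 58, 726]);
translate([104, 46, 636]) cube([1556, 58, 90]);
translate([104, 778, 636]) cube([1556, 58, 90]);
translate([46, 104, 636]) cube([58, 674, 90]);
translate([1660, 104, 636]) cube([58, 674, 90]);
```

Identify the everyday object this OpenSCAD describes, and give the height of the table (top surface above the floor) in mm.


A table. The table height is 768 mm.

A 1764×882×42 slab sits at z = 726 on four 58 mm square posts — a table. The top surface is at 726 + 42 = 768 mm.


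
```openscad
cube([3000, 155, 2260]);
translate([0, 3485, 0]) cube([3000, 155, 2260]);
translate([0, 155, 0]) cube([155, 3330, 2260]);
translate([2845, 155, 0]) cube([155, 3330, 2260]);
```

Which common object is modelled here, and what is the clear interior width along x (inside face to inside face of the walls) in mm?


A house (or room) frame. The interior width is 2690 mm.

Four 2260 mm walls enclosing a rectangle with no floor or roof — a room or house frame. Outside width is 3000 mm and wall thickness is 155 mm, so the interior width is 3000 − 2 × 155 = 2690 mm.


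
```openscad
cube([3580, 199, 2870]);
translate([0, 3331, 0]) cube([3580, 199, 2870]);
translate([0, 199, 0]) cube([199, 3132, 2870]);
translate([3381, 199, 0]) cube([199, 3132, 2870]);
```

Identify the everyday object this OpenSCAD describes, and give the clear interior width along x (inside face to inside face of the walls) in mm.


A house (or room) frame. The interior width is 3182 mm.

Four 2870 mm walls enclosing a rectangle with no floor or roof — a room or house frame. Outside width is 3580 mm and wall thickness is 199 mm, so the interior width is 3580 − 2 × 199 = 3182 mm.
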